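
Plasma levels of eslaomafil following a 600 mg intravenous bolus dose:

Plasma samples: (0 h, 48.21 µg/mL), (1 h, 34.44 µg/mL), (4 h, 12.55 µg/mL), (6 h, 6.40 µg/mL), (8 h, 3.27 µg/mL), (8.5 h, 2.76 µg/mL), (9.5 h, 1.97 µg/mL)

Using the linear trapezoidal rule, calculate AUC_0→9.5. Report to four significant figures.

Trapezoidal AUC_0→9.5:
  [0→1]: (48.21+34.44)/2 × 1 = 41.325
  [1→4]: (34.44+12.55)/2 × 3 = 70.485
  [4→6]: (12.55+6.40)/2 × 2 = 18.95
  [6→8]: (6.40+3.27)/2 × 2 = 9.67
  [8→8.5]: (3.27+2.76)/2 × 0.5 = 1.5075
  [8.5→9.5]: (2.76+1.97)/2 × 1 = 2.365
  Sum = 144.3025 µg/mL·h

AUC = 144.3 µg/mL·h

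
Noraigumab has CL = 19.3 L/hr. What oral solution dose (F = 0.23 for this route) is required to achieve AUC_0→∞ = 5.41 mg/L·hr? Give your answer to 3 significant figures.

Dose = 454 mg

Dose = CL × AUC_0→∞ / F
     = 19.3 × 5.41 / 0.23 = 453.97 mg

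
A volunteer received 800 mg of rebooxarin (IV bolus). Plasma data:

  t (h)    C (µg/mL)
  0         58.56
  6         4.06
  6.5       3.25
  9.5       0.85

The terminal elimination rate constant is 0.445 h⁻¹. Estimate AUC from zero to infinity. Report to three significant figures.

Trapezoidal AUC_0→9.5:
  [0→6]: (58.56+4.06)/2 × 6 = 187.86
  [6→6.5]: (4.06+3.25)/2 × 0.5 = 1.8275
  [6.5→9.5]: (3.25+0.85)/2 × 3 = 6.15
  Sum = 195.8375 µg/mL·h
Extrapolated tail: C_last / k_e = 0.85 / 0.445 = 1.910
AUC_0→∞ = 195.8375 + 1.910 = 197.7475 µg/mL·h

AUC = 198 µg/mL·h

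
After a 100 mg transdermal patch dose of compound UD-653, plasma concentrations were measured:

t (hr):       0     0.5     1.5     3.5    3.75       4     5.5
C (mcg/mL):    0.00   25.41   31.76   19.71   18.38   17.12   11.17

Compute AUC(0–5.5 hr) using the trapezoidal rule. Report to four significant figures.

Trapezoidal AUC_0→5.5:
  [0→0.5]: (0.00+25.41)/2 × 0.5 = 6.3525
  [0.5→1.5]: (25.41+31.76)/2 × 1 = 28.585
  [1.5→3.5]: (31.76+19.71)/2 × 2 = 51.47
  [3.5→3.75]: (19.71+18.38)/2 × 0.25 = 4.76125
  [3.75→4]: (18.38+17.12)/2 × 0.25 = 4.4375
  [4→5.5]: (17.12+11.17)/2 × 1.5 = 21.2175
  Sum = 116.82375 mcg/mL·hr

AUC = 116.8 mcg/mL·hr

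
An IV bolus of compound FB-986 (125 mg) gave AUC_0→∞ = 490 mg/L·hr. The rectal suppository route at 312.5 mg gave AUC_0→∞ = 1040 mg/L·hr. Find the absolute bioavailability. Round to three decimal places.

F = 0.849

F = (AUC_ev / D_ev) / (AUC_iv / D_iv)
  = (1040/312.5) / (490/125)
  = 3.328 / 3.92 = 0.8490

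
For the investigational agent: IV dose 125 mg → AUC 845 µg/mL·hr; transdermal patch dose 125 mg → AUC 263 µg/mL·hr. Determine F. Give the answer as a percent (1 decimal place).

F = 31.1%

F = (AUC_ev / D_ev) / (AUC_iv / D_iv)
  = (263/125) / (845/125)
  = 2.104 / 6.76 = 0.3112
  = 31.12%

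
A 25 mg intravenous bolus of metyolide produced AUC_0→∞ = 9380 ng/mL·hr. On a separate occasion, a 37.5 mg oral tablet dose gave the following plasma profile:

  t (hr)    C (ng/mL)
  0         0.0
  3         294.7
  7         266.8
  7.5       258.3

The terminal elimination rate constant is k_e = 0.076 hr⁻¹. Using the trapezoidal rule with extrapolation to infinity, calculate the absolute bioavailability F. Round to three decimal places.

F = 0.362

Trapezoidal AUC_0→7.5 (oral tablet):
  [0→3]: (0.0+294.7)/2 × 3 = 442.05
  [3→7]: (294.7+266.8)/2 × 4 = 1123.0
  [7→7.5]: (266.8+258.3)/2 × 0.5 = 131.275
  Sum = 1696.325 ng/mL·hr
Tail: C_last/k_e = 258.3/0.076 = 3398.684
AUC_0→∞ (oral tablet) = 1696.325 + 3398.684 = 5095.009 ng/mL·hr
F = (AUC_ev/D_ev)/(AUC_iv/D_iv) = (5095.009/37.5)/(9380/25) = 135.867/375.2 = 0.3621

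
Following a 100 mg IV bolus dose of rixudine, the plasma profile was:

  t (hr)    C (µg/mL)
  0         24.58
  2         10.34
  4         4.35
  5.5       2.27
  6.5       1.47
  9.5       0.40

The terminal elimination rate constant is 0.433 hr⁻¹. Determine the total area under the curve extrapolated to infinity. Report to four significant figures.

Trapezoidal AUC_0→9.5:
  [0→2]: (24.58+10.34)/2 × 2 = 34.92
  [2→4]: (10.34+4.35)/2 × 2 = 14.69
  [4→5.5]: (4.35+2.27)/2 × 1.5 = 4.965
  [5.5→6.5]: (2.27+1.47)/2 × 1 = 1.87
  [6.5→9.5]: (1.47+0.40)/2 × 3 = 2.805
  Sum = 59.25 µg/mL·hr
Extrapolated tail: C_last / k_e = 0.40 / 0.433 = 0.924
AUC_0→∞ = 59.25 + 0.924 = 60.174 µg/mL·hr

AUC = 60.17 µg/mL·hr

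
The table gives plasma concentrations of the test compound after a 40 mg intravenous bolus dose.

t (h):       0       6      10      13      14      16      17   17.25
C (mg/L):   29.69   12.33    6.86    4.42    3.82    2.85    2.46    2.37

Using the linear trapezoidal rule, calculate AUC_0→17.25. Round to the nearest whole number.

Trapezoidal AUC_0→17.25:
  [0→6]: (29.69+12.33)/2 × 6 = 126.06
  [6→10]: (12.33+6.86)/2 × 4 = 38.38
  [10→13]: (6.86+4.42)/2 × 3 = 16.92
  [13→14]: (4.42+3.82)/2 × 1 = 4.12
  [14→16]: (3.82+2.85)/2 × 2 = 6.67
  [16→17]: (2.85+2.46)/2 × 1 = 2.655
  [17→17.25]: (2.46+2.37)/2 × 0.25 = 0.60375
  Sum = 195.40875 mg/L·h

AUC = 195 mg/L·h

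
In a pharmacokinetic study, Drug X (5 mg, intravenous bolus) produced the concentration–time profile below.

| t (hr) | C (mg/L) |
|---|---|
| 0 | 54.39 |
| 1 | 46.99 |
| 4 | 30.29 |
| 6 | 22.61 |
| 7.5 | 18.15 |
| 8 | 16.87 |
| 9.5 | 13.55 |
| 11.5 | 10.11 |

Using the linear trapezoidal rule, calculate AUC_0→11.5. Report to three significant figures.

Trapezoidal AUC_0→11.5:
  [0→1]: (54.39+46.99)/2 × 1 = 50.69
  [1→4]: (46.99+30.29)/2 × 3 = 115.92
  [4→6]: (30.29+22.61)/2 × 2 = 52.9
  [6→7.5]: (22.61+18.15)/2 × 1.5 = 30.57
  [7.5→8]: (18.15+16.87)/2 × 0.5 = 8.755
  [8→9.5]: (16.87+13.55)/2 × 1.5 = 22.815
  [9.5→11.5]: (13.55+10.11)/2 × 2 = 23.66
  Sum = 305.31 mg/L·hr

AUC = 305 mg/L·hr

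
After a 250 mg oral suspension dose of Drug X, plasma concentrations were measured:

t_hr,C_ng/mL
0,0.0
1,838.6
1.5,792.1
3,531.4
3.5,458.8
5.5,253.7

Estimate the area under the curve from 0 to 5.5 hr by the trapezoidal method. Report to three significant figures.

AUC = 2780 ng/mL·hr

Trapezoidal AUC_0→5.5:
  [0→1]: (0.0+838.6)/2 × 1 = 419.3
  [1→1.5]: (838.6+792.1)/2 × 0.5 = 407.675
  [1.5→3]: (792.1+531.4)/2 × 1.5 = 992.625
  [3→3.5]: (531.4+458.8)/2 × 0.5 = 247.55
  [3.5→5.5]: (458.8+253.7)/2 × 2 = 712.5
  Sum = 2779.65 ng/mL·hr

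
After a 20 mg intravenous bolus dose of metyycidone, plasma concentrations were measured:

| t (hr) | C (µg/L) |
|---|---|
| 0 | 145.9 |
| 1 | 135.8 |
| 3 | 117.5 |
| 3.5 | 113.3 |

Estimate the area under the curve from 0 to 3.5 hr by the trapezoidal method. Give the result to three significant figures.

Trapezoidal AUC_0→3.5:
  [0→1]: (145.9+135.8)/2 × 1 = 140.85
  [1→3]: (135.8+117.5)/2 × 2 = 253.3
  [3→3.5]: (117.5+113.3)/2 × 0.5 = 57.7
  Sum = 451.85 µg/L·hr

AUC = 452 µg/L·hr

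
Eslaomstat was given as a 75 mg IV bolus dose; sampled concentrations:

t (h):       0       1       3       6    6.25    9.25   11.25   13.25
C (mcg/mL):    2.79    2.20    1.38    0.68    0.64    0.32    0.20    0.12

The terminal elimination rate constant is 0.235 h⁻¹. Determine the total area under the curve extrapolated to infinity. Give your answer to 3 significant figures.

Trapezoidal AUC_0→13.25:
  [0→1]: (2.79+2.20)/2 × 1 = 2.495
  [1→3]: (2.20+1.38)/2 × 2 = 3.58
  [3→6]: (1.38+0.68)/2 × 3 = 3.09
  [6→6.25]: (0.68+0.64)/2 × 0.25 = 0.165
  [6.25→9.25]: (0.64+0.32)/2 × 3 = 1.44
  [9.25→11.25]: (0.32+0.20)/2 × 2 = 0.52
  [11.25→13.25]: (0.20+0.12)/2 × 2 = 0.32
  Sum = 11.61 mcg/mL·h
Extrapolated tail: C_last / k_e = 0.12 / 0.235 = 0.511
AUC_0→∞ = 11.61 + 0.511 = 12.121 mcg/mL·h

AUC = 12.1 mcg/mL·h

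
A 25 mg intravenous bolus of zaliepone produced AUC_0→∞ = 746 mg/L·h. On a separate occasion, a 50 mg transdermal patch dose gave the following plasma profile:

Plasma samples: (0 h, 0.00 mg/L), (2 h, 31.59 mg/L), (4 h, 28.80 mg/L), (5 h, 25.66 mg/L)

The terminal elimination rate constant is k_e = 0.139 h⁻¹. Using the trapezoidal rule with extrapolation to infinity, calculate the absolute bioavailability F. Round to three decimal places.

Trapezoidal AUC_0→5 (transdermal patch):
  [0→2]: (0.00+31.59)/2 × 2 = 31.59
  [2→4]: (31.59+28.80)/2 × 2 = 60.39
  [4→5]: (28.80+25.66)/2 × 1 = 27.23
  Sum = 119.21 mg/L·h
Tail: C_last/k_e = 25.66/0.139 = 184.604
AUC_0→∞ (transdermal patch) = 119.21 + 184.604 = 303.814 mg/L·h
F = (AUC_ev/D_ev)/(AUC_iv/D_iv) = (303.814/50)/(746/25) = 6.07628/29.84 = 0.2036

F = 0.204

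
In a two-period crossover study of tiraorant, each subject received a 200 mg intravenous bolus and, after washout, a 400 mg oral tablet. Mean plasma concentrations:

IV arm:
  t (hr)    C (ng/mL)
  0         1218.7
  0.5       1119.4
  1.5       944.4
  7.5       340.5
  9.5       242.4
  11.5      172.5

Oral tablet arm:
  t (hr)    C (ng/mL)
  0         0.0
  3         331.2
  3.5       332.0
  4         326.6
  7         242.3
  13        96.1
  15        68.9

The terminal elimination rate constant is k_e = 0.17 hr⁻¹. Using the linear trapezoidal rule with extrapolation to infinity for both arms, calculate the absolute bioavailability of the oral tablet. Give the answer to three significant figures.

F = 0.218

Trapezoidal AUC_0→11.5 (IV):
  [0→0.5]: (1218.7+1119.4)/2 × 0.5 = 584.525
  [0.5→1.5]: (1119.4+944.4)/2 × 1 = 1031.9
  [1.5→7.5]: (944.4+340.5)/2 × 6 = 3854.7
  [7.5→9.5]: (340.5+242.4)/2 × 2 = 582.9
  [9.5→11.5]: (242.4+172.5)/2 × 2 = 414.9
  Sum = 6468.925 ng/mL·hr
IV tail: 172.5/0.17 = 1014.706; AUC_iv,0→∞ = 6468.925 + 1014.706 = 7483.631 ng/mL·hr
Trapezoidal AUC_0→15 (oral tablet):
  [0→3]: (0.0+331.2)/2 × 3 = 496.8
  [3→3.5]: (331.2+332.0)/2 × 0.5 = 165.8
  [3.5→4]: (332.0+326.6)/2 × 0.5 = 164.65
  [4→7]: (326.6+242.3)/2 × 3 = 853.35
  [7→13]: (242.3+96.1)/2 × 6 = 1015.2
  [13→15]: (96.1+68.9)/2 × 2 = 165.0
  Sum = 2860.8 ng/mL·hr
oral tablet tail: 68.9/0.17 = 405.294; AUC_ev,0→∞ = 2860.8 + 405.294 = 3266.094 ng/mL·hr
F = (AUC_ev/D_ev)/(AUC_iv/D_iv) = (3266.094/400)/(7483.631/200) = 8.165235/37.418155 = 0.2182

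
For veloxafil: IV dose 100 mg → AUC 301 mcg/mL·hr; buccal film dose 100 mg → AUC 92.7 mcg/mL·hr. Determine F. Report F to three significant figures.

F = (AUC_ev / D_ev) / (AUC_iv / D_iv)
  = (92.7/100) / (301/100)
  = 0.927 / 3.01 = 0.3080

F = 0.308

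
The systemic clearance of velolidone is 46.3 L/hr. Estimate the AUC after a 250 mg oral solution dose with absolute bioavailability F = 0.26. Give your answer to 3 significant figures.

AUC = 1.40 mg/L·hr

AUC_0→∞ = F × Dose / CL
        = 0.26 × 250 / 46.3 = 1.40389 mg/L·hr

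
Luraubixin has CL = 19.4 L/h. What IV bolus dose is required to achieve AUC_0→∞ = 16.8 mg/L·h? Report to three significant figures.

Dose = 326 mg

Dose_iv = CL × AUC_0→∞
     = 19.4 × 16.8 = 325.92 mg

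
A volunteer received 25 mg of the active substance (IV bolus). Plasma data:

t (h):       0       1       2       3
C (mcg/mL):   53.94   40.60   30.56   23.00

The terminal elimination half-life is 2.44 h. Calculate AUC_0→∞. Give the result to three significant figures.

Trapezoidal AUC_0→3:
  [0→1]: (53.94+40.60)/2 × 1 = 47.27
  [1→2]: (40.60+30.56)/2 × 1 = 35.58
  [2→3]: (30.56+23.00)/2 × 1 = 26.78
  Sum = 109.63 mcg/mL·h
k_e = ln2 / t½ = 0.693147 / 2.44 = 0.2841 h^-1
Extrapolated tail: C_last / k_e = 23.00 / 0.2841 = 80.957
AUC_0→∞ = 109.63 + 80.957 = 190.587 mcg/mL·h

AUC = 191 mcg/mL·h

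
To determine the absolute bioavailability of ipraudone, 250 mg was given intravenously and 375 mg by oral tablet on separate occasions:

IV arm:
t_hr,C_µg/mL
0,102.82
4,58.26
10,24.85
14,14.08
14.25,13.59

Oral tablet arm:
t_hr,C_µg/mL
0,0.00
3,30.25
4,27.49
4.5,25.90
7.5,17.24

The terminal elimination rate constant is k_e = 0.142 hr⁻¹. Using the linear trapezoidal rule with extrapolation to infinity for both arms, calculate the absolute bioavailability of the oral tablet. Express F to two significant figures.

Trapezoidal AUC_0→14.25 (IV):
  [0→4]: (102.82+58.26)/2 × 4 = 322.16
  [4→10]: (58.26+24.85)/2 × 6 = 249.33
  [10→14]: (24.85+14.08)/2 × 4 = 77.86
  [14→14.25]: (14.08+13.59)/2 × 0.25 = 3.45875
  Sum = 652.80875 µg/mL·hr
IV tail: 13.59/0.142 = 95.704; AUC_iv,0→∞ = 652.80875 + 95.704 = 748.51275 µg/mL·hr
Trapezoidal AUC_0→7.5 (oral tablet):
  [0→3]: (0.00+30.25)/2 × 3 = 45.375
  [3→4]: (30.25+27.49)/2 × 1 = 28.87
  [4→4.5]: (27.49+25.90)/2 × 0.5 = 13.3475
  [4.5→7.5]: (25.90+17.24)/2 × 3 = 64.71
  Sum = 152.3025 µg/mL·hr
oral tablet tail: 17.24/0.142 = 121.408; AUC_ev,0→∞ = 152.3025 + 121.408 = 273.7105 µg/mL·hr
F = (AUC_ev/D_ev)/(AUC_iv/D_iv) = (273.7105/375)/(748.51275/250) = 0.729895/2.994051 = 0.2438

F = 0.24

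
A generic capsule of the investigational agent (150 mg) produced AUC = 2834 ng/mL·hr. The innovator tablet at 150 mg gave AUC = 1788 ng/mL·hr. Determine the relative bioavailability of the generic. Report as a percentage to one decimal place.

F_rel = (AUC_test/D_test) / (AUC_ref/D_ref)
      = (2834/150) / (1788/150)
      = 18.8933 / 11.92 = 1.5850 = 158.50%

F_rel = 158.5%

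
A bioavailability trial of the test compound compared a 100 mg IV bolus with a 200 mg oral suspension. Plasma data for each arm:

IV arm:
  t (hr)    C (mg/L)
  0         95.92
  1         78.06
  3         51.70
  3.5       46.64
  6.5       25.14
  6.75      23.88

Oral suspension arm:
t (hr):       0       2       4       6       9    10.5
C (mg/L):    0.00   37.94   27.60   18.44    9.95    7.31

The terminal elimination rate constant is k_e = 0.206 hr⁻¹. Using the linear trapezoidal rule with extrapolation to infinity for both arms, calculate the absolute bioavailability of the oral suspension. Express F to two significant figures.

Trapezoidal AUC_0→6.75 (IV):
  [0→1]: (95.92+78.06)/2 × 1 = 86.99
  [1→3]: (78.06+51.70)/2 × 2 = 129.76
  [3→3.5]: (51.70+46.64)/2 × 0.5 = 24.585
  [3.5→6.5]: (46.64+25.14)/2 × 3 = 107.67
  [6.5→6.75]: (25.14+23.88)/2 × 0.25 = 6.1275
  Sum = 355.1325 mg/L·hr
IV tail: 23.88/0.206 = 115.922; AUC_iv,0→∞ = 355.1325 + 115.922 = 471.0545 mg/L·hr
Trapezoidal AUC_0→10.5 (oral suspension):
  [0→2]: (0.00+37.94)/2 × 2 = 37.94
  [2→4]: (37.94+27.60)/2 × 2 = 65.54
  [4→6]: (27.60+18.44)/2 × 2 = 46.04
  [6→9]: (18.44+9.95)/2 × 3 = 42.585
  [9→10.5]: (9.95+7.31)/2 × 1.5 = 12.945
  Sum = 205.05 mg/L·hr
oral suspension tail: 7.31/0.206 = 35.485; AUC_ev,0→∞ = 205.05 + 35.485 = 240.535 mg/L·hr
F = (AUC_ev/D_ev)/(AUC_iv/D_iv) = (240.535/200)/(471.0545/100) = 1.202675/4.710545 = 0.2553

F = 0.26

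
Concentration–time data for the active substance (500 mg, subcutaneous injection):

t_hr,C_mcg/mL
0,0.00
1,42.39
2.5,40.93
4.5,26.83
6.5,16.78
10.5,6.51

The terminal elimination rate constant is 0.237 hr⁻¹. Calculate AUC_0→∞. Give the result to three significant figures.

AUC = 269 mcg/mL·hr

Trapezoidal AUC_0→10.5:
  [0→1]: (0.00+42.39)/2 × 1 = 21.195
  [1→2.5]: (42.39+40.93)/2 × 1.5 = 62.49
  [2.5→4.5]: (40.93+26.83)/2 × 2 = 67.76
  [4.5→6.5]: (26.83+16.78)/2 × 2 = 43.61
  [6.5→10.5]: (16.78+6.51)/2 × 4 = 46.58
  Sum = 241.635 mcg/mL·hr
Extrapolated tail: C_last / k_e = 6.51 / 0.237 = 27.468
AUC_0→∞ = 241.635 + 27.468 = 269.103 mcg/mL·hr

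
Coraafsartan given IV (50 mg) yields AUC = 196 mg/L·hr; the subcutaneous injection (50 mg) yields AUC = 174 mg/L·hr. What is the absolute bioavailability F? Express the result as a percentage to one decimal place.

F = (AUC_ev / D_ev) / (AUC_iv / D_iv)
  = (174/50) / (196/50)
  = 3.48 / 3.92 = 0.8878
  = 88.78%

F = 88.8%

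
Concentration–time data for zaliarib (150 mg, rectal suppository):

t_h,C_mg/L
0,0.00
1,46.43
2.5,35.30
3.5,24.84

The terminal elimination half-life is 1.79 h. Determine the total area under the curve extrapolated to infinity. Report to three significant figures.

Trapezoidal AUC_0→3.5:
  [0→1]: (0.00+46.43)/2 × 1 = 23.215
  [1→2.5]: (46.43+35.30)/2 × 1.5 = 61.2975
  [2.5→3.5]: (35.30+24.84)/2 × 1 = 30.07
  Sum = 114.5825 mg/L·h
k_e = ln2 / t½ = 0.693147 / 1.79 = 0.3872 h^-1
Extrapolated tail: C_last / k_e = 24.84 / 0.3872 = 64.153
AUC_0→∞ = 114.5825 + 64.153 = 178.7355 mg/L·h

AUC = 179 mg/L·h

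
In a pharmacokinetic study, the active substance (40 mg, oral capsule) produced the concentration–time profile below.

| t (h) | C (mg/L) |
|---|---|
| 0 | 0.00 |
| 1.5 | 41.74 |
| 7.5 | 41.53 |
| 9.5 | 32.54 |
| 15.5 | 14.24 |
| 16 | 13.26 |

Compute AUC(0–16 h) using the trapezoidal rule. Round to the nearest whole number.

Trapezoidal AUC_0→16:
  [0→1.5]: (0.00+41.74)/2 × 1.5 = 31.305
  [1.5→7.5]: (41.74+41.53)/2 × 6 = 249.81
  [7.5→9.5]: (41.53+32.54)/2 × 2 = 74.07
  [9.5→15.5]: (32.54+14.24)/2 × 6 = 140.34
  [15.5→16]: (14.24+13.26)/2 × 0.5 = 6.875
  Sum = 502.4 mg/L·h

AUC = 502 mg/L·h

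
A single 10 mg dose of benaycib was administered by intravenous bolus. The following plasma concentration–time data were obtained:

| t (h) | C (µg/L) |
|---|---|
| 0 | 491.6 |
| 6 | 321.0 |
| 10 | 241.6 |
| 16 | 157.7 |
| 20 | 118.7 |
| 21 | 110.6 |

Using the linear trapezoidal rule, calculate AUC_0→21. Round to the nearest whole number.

Trapezoidal AUC_0→21:
  [0→6]: (491.6+321.0)/2 × 6 = 2437.8
  [6→10]: (321.0+241.6)/2 × 4 = 1125.2
  [10→16]: (241.6+157.7)/2 × 6 = 1197.9
  [16→20]: (157.7+118.7)/2 × 4 = 552.8
  [20→21]: (118.7+110.6)/2 × 1 = 114.65
  Sum = 5428.35 µg/L·h

AUC = 5428 µg/L·h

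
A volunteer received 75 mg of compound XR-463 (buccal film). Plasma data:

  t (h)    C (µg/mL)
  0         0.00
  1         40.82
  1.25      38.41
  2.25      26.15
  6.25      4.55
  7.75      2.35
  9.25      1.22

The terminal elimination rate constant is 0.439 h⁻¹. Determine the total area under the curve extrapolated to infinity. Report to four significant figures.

Trapezoidal AUC_0→9.25:
  [0→1]: (0.00+40.82)/2 × 1 = 20.41
  [1→1.25]: (40.82+38.41)/2 × 0.25 = 9.90375
  [1.25→2.25]: (38.41+26.15)/2 × 1 = 32.28
  [2.25→6.25]: (26.15+4.55)/2 × 4 = 61.4
  [6.25→7.75]: (4.55+2.35)/2 × 1.5 = 5.175
  [7.75→9.25]: (2.35+1.22)/2 × 1.5 = 2.6775
  Sum = 131.84625 µg/mL·h
Extrapolated tail: C_last / k_e = 1.22 / 0.439 = 2.779
AUC_0→∞ = 131.84625 + 2.779 = 134.62525 µg/mL·h

AUC = 134.6 µg/mL·h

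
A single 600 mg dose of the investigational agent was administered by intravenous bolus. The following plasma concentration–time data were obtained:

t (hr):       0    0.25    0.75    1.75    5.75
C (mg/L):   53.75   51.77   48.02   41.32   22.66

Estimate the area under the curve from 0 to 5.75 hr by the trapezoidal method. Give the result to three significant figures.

Trapezoidal AUC_0→5.75:
  [0→0.25]: (53.75+51.77)/2 × 0.25 = 13.19
  [0.25→0.75]: (51.77+48.02)/2 × 0.5 = 24.9475
  [0.75→1.75]: (48.02+41.32)/2 × 1 = 44.67
  [1.75→5.75]: (41.32+22.66)/2 × 4 = 127.96
  Sum = 210.7675 mg/L·hr

AUC = 211 mg/L·hr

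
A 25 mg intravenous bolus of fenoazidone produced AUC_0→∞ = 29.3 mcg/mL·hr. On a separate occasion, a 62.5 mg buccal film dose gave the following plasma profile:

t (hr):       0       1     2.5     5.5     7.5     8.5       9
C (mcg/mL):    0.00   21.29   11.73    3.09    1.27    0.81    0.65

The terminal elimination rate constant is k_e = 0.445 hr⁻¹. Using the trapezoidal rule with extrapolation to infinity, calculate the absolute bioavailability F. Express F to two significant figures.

Trapezoidal AUC_0→9 (buccal film):
  [0→1]: (0.00+21.29)/2 × 1 = 10.645
  [1→2.5]: (21.29+11.73)/2 × 1.5 = 24.765
  [2.5→5.5]: (11.73+3.09)/2 × 3 = 22.23
  [5.5→7.5]: (3.09+1.27)/2 × 2 = 4.36
  [7.5→8.5]: (1.27+0.81)/2 × 1 = 1.04
  [8.5→9]: (0.81+0.65)/2 × 0.5 = 0.365
  Sum = 63.405 mcg/mL·hr
Tail: C_last/k_e = 0.65/0.445 = 1.461
AUC_0→∞ (buccal film) = 63.405 + 1.461 = 64.866 mcg/mL·hr
F = (AUC_ev/D_ev)/(AUC_iv/D_iv) = (64.866/62.5)/(29.3/25) = 1.037856/1.172 = 0.8855

F = 0.89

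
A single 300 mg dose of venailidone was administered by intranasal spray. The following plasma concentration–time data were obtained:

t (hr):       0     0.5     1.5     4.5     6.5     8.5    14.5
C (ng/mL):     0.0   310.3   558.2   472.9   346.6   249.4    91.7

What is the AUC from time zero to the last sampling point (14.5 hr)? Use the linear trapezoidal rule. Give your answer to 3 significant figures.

Trapezoidal AUC_0→14.5:
  [0→0.5]: (0.0+310.3)/2 × 0.5 = 77.575
  [0.5→1.5]: (310.3+558.2)/2 × 1 = 434.25
  [1.5→4.5]: (558.2+472.9)/2 × 3 = 1546.65
  [4.5→6.5]: (472.9+346.6)/2 × 2 = 819.5
  [6.5→8.5]: (346.6+249.4)/2 × 2 = 596.0
  [8.5→14.5]: (249.4+91.7)/2 × 6 = 1023.3
  Sum = 4497.275 ng/mL·hr

AUC = 4500 ng/mL·hr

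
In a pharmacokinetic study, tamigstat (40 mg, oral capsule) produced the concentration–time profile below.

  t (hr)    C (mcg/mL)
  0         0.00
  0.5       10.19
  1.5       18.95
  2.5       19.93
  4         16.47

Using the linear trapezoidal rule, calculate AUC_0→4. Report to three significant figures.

AUC = 63.9 mcg/mL·hr

Trapezoidal AUC_0→4:
  [0→0.5]: (0.00+10.19)/2 × 0.5 = 2.5475
  [0.5→1.5]: (10.19+18.95)/2 × 1 = 14.57
  [1.5→2.5]: (18.95+19.93)/2 × 1 = 19.44
  [2.5→4]: (19.93+16.47)/2 × 1.5 = 27.3
  Sum = 63.8575 mcg/mL·hr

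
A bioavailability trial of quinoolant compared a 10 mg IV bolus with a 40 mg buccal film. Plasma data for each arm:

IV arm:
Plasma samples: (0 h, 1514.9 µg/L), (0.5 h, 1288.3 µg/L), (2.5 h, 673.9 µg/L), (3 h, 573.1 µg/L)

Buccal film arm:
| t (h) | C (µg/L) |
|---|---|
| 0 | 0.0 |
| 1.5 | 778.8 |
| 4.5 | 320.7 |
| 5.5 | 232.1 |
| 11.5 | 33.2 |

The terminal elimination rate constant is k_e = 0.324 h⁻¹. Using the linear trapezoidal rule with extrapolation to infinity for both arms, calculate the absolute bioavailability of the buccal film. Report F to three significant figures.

Trapezoidal AUC_0→3 (IV):
  [0→0.5]: (1514.9+1288.3)/2 × 0.5 = 700.8
  [0.5→2.5]: (1288.3+673.9)/2 × 2 = 1962.2
  [2.5→3]: (673.9+573.1)/2 × 0.5 = 311.75
  Sum = 2974.75 µg/L·h
IV tail: 573.1/0.324 = 1768.827; AUC_iv,0→∞ = 2974.75 + 1768.827 = 4743.577 µg/L·h
Trapezoidal AUC_0→11.5 (buccal film):
  [0→1.5]: (0.0+778.8)/2 × 1.5 = 584.1
  [1.5→4.5]: (778.8+320.7)/2 × 3 = 1649.25
  [4.5→5.5]: (320.7+232.1)/2 × 1 = 276.4
  [5.5→11.5]: (232.1+33.2)/2 × 6 = 795.9
  Sum = 3305.65 µg/L·h
buccal film tail: 33.2/0.324 = 102.469; AUC_ev,0→∞ = 3305.65 + 102.469 = 3408.119 µg/L·h
F = (AUC_ev/D_ev)/(AUC_iv/D_iv) = (3408.119/40)/(4743.577/10) = 85.202975/474.3577 = 0.1796

F = 0.180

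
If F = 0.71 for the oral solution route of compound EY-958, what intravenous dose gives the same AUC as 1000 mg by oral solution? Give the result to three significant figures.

D_iv = 710 mg

Systemic exposure from an extravascular dose = F × D_ev, so the equivalent IV dose is F × D_ev.
D_iv = F × D_ev = 0.71 × 1000 = 710 mg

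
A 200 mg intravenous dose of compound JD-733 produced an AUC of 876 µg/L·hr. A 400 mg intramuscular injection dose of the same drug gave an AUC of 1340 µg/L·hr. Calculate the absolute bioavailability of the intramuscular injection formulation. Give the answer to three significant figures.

F = 0.765

F = (AUC_ev / D_ev) / (AUC_iv / D_iv)
  = (1340/400) / (876/200)
  = 3.35 / 4.38 = 0.7648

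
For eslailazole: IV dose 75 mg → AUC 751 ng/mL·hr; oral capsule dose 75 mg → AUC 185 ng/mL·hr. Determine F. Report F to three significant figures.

F = (AUC_ev / D_ev) / (AUC_iv / D_iv)
  = (185/75) / (751/75)
  = 2.46667 / 10.0133 = 0.2463

F = 0.246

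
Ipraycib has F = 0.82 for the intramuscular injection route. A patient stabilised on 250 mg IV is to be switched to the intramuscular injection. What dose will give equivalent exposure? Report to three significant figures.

For equal systemic exposure: F × D_ev = D_iv
D_ev = D_iv / F = 250 / 0.82 = 304.878 mg

D_intramuscular = 305 mg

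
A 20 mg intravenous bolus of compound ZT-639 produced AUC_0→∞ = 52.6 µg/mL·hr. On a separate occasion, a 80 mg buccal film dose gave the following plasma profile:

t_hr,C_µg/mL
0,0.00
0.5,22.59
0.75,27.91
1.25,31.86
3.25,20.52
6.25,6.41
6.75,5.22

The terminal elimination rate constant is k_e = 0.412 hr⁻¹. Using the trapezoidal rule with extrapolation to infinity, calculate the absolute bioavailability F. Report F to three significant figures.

Trapezoidal AUC_0→6.75 (buccal film):
  [0→0.5]: (0.00+22.59)/2 × 0.5 = 5.6475
  [0.5→0.75]: (22.59+27.91)/2 × 0.25 = 6.3125
  [0.75→1.25]: (27.91+31.86)/2 × 0.5 = 14.9425
  [1.25→3.25]: (31.86+20.52)/2 × 2 = 52.38
  [3.25→6.25]: (20.52+6.41)/2 × 3 = 40.395
  [6.25→6.75]: (6.41+5.22)/2 × 0.5 = 2.9075
  Sum = 122.585 µg/mL·hr
Tail: C_last/k_e = 5.22/0.412 = 12.670
AUC_0→∞ (buccal film) = 122.585 + 12.670 = 135.255 µg/mL·hr
F = (AUC_ev/D_ev)/(AUC_iv/D_iv) = (135.255/80)/(52.6/20) = 1.6906875/2.63 = 0.6428

F = 0.643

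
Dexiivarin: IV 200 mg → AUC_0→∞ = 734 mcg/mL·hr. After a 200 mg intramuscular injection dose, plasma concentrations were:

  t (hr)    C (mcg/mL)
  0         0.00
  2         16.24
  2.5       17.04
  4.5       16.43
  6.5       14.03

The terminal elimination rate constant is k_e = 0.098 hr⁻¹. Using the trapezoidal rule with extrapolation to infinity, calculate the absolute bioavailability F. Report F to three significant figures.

Trapezoidal AUC_0→6.5 (intramuscular injection):
  [0→2]: (0.00+16.24)/2 × 2 = 16.24
  [2→2.5]: (16.24+17.04)/2 × 0.5 = 8.32
  [2.5→4.5]: (17.04+16.43)/2 × 2 = 33.47
  [4.5→6.5]: (16.43+14.03)/2 × 2 = 30.46
  Sum = 88.49 mcg/mL·hr
Tail: C_last/k_e = 14.03/0.098 = 143.163
AUC_0→∞ (intramuscular injection) = 88.49 + 143.163 = 231.653 mcg/mL·hr
F = (AUC_ev/D_ev)/(AUC_iv/D_iv) = (231.653/200)/(734/200) = 1.158265/3.67 = 0.3156

F = 0.316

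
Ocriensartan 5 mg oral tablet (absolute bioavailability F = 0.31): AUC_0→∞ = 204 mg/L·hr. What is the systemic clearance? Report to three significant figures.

CL = 0.00760 L/hr

CL = F × Dose / AUC_0→∞
   = 0.31 × 5 / 204 = 0.00759804 L/hr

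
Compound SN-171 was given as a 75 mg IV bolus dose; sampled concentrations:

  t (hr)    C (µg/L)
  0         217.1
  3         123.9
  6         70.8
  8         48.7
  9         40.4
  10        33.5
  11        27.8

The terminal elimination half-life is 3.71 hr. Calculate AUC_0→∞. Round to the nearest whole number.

AUC = 1184 µg/L·hr

Trapezoidal AUC_0→11:
  [0→3]: (217.1+123.9)/2 × 3 = 511.5
  [3→6]: (123.9+70.8)/2 × 3 = 292.05
  [6→8]: (70.8+48.7)/2 × 2 = 119.5
  [8→9]: (48.7+40.4)/2 × 1 = 44.55
  [9→10]: (40.4+33.5)/2 × 1 = 36.95
  [10→11]: (33.5+27.8)/2 × 1 = 30.65
  Sum = 1035.2 µg/L·hr
k_e = ln2 / t½ = 0.693147 / 3.71 = 0.1868 hr^-1
Extrapolated tail: C_last / k_e = 27.8 / 0.1868 = 148.822
AUC_0→∞ = 1035.2 + 148.822 = 1184.022 µg/L·hr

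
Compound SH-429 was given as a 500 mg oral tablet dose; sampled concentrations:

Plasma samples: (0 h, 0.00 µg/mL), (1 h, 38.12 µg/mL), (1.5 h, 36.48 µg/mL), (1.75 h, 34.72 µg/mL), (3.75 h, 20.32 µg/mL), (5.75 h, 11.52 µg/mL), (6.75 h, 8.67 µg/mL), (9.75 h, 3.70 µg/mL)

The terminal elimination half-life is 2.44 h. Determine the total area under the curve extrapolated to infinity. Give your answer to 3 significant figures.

AUC = 175 µg/mL·h

Trapezoidal AUC_0→9.75:
  [0→1]: (0.00+38.12)/2 × 1 = 19.06
  [1→1.5]: (38.12+36.48)/2 × 0.5 = 18.65
  [1.5→1.75]: (36.48+34.72)/2 × 0.25 = 8.9
  [1.75→3.75]: (34.72+20.32)/2 × 2 = 55.04
  [3.75→5.75]: (20.32+11.52)/2 × 2 = 31.84
  [5.75→6.75]: (11.52+8.67)/2 × 1 = 10.095
  [6.75→9.75]: (8.67+3.70)/2 × 3 = 18.555
  Sum = 162.14 µg/mL·h
k_e = ln2 / t½ = 0.693147 / 2.44 = 0.2841 h^-1
Extrapolated tail: C_last / k_e = 3.70 / 0.2841 = 13.024
AUC_0→∞ = 162.14 + 13.024 = 175.164 µg/mL·h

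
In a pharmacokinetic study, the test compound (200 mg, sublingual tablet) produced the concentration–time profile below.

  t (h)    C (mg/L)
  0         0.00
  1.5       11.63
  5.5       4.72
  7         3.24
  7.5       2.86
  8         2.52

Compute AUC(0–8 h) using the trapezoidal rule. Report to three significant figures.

AUC = 50.3 mg/L·h

Trapezoidal AUC_0→8:
  [0→1.5]: (0.00+11.63)/2 × 1.5 = 8.7225
  [1.5→5.5]: (11.63+4.72)/2 × 4 = 32.7
  [5.5→7]: (4.72+3.24)/2 × 1.5 = 5.97
  [7→7.5]: (3.24+2.86)/2 × 0.5 = 1.525
  [7.5→8]: (2.86+2.52)/2 × 0.5 = 1.345
  Sum = 50.2625 mg/L·h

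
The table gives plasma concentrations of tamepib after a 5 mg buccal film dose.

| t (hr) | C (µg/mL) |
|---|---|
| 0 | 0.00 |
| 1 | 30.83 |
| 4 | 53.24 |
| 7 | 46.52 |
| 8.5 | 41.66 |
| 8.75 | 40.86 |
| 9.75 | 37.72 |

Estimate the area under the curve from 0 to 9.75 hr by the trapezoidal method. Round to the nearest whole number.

Trapezoidal AUC_0→9.75:
  [0→1]: (0.00+30.83)/2 × 1 = 15.415
  [1→4]: (30.83+53.24)/2 × 3 = 126.105
  [4→7]: (53.24+46.52)/2 × 3 = 149.64
  [7→8.5]: (46.52+41.66)/2 × 1.5 = 66.135
  [8.5→8.75]: (41.66+40.86)/2 × 0.25 = 10.315
  [8.75→9.75]: (40.86+37.72)/2 × 1 = 39.29
  Sum = 406.9 µg/mL·hr

AUC = 407 µg/mL·hr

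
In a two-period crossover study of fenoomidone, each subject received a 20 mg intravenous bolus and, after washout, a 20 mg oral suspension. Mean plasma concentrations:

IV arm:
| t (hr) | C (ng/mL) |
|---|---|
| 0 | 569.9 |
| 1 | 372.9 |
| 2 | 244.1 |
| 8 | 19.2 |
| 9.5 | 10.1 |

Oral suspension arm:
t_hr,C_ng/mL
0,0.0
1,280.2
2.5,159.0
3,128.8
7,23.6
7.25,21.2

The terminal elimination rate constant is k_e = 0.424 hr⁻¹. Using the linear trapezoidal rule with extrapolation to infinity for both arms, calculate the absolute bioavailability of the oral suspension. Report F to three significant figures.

Trapezoidal AUC_0→9.5 (IV):
  [0→1]: (569.9+372.9)/2 × 1 = 471.4
  [1→2]: (372.9+244.1)/2 × 1 = 308.5
  [2→8]: (244.1+19.2)/2 × 6 = 789.9
  [8→9.5]: (19.2+10.1)/2 × 1.5 = 21.975
  Sum = 1591.775 ng/mL·hr
IV tail: 10.1/0.424 = 23.821; AUC_iv,0→∞ = 1591.775 + 23.821 = 1615.596 ng/mL·hr
Trapezoidal AUC_0→7.25 (oral suspension):
  [0→1]: (0.0+280.2)/2 × 1 = 140.1
  [1→2.5]: (280.2+159.0)/2 × 1.5 = 329.4
  [2.5→3]: (159.0+128.8)/2 × 0.5 = 71.95
  [3→7]: (128.8+23.6)/2 × 4 = 304.8
  [7→7.25]: (23.6+21.2)/2 × 0.25 = 5.6
  Sum = 851.85 ng/mL·hr
oral suspension tail: 21.2/0.424 = 50.000; AUC_ev,0→∞ = 851.85 + 50.000 = 901.85 ng/mL·hr
F = (AUC_ev/D_ev)/(AUC_iv/D_iv) = (901.85/20)/(1615.596/20) = 45.0925/80.7798 = 0.5582

F = 0.558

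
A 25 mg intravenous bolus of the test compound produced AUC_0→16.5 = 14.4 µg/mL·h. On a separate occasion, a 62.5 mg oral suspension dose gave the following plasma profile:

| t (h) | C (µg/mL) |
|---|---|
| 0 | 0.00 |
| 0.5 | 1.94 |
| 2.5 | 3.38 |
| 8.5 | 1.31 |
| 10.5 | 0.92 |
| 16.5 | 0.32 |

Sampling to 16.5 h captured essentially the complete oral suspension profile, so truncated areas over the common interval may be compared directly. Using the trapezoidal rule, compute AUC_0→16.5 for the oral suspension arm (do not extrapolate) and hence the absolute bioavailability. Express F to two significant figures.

Trapezoidal AUC_0→16.5 (oral suspension):
  [0→0.5]: (0.00+1.94)/2 × 0.5 = 0.485
  [0.5→2.5]: (1.94+3.38)/2 × 2 = 5.32
  [2.5→8.5]: (3.38+1.31)/2 × 6 = 14.07
  [8.5→10.5]: (1.31+0.92)/2 × 2 = 2.23
  [10.5→16.5]: (0.92+0.32)/2 × 6 = 3.72
  Sum = 25.825 µg/mL·h
F = (AUC_ev/D_ev)/(AUC_iv/D_iv) = (25.825/62.5)/(14.4/25) = 0.4132/0.576 = 0.7174

F = 0.72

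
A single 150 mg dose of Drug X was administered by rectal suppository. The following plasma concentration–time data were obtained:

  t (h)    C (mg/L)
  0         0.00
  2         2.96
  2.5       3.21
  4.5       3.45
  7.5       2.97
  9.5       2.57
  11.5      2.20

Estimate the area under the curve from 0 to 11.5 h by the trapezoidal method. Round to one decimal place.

Trapezoidal AUC_0→11.5:
  [0→2]: (0.00+2.96)/2 × 2 = 2.96
  [2→2.5]: (2.96+3.21)/2 × 0.5 = 1.5425
  [2.5→4.5]: (3.21+3.45)/2 × 2 = 6.66
  [4.5→7.5]: (3.45+2.97)/2 × 3 = 9.63
  [7.5→9.5]: (2.97+2.57)/2 × 2 = 5.54
  [9.5→11.5]: (2.57+2.20)/2 × 2 = 4.77
  Sum = 31.1025 mg/L·h

AUC = 31.1 mg/L·h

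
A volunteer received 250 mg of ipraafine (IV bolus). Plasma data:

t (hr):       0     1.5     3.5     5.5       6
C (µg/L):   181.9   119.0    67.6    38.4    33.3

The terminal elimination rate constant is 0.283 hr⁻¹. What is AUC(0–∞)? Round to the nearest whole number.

AUC = 654 µg/L·hr

Trapezoidal AUC_0→6:
  [0→1.5]: (181.9+119.0)/2 × 1.5 = 225.675
  [1.5→3.5]: (119.0+67.6)/2 × 2 = 186.6
  [3.5→5.5]: (67.6+38.4)/2 × 2 = 106.0
  [5.5→6]: (38.4+33.3)/2 × 0.5 = 17.925
  Sum = 536.2 µg/L·hr
Extrapolated tail: C_last / k_e = 33.3 / 0.283 = 117.668
AUC_0→∞ = 536.2 + 117.668 = 653.868 µg/L·hr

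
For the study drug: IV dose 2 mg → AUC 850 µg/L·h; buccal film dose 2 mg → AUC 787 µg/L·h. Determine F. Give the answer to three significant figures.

F = (AUC_ev / D_ev) / (AUC_iv / D_iv)
  = (787/2) / (850/2)
  = 393.5 / 425 = 0.9259

F = 0.926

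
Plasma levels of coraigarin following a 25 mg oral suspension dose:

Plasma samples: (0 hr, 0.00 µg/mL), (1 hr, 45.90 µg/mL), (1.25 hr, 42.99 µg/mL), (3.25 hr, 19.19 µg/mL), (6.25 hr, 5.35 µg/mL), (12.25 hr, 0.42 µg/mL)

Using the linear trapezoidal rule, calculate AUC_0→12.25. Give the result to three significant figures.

AUC = 150 µg/mL·hr

Trapezoidal AUC_0→12.25:
  [0→1]: (0.00+45.90)/2 × 1 = 22.95
  [1→1.25]: (45.90+42.99)/2 × 0.25 = 11.11125
  [1.25→3.25]: (42.99+19.19)/2 × 2 = 62.18
  [3.25→6.25]: (19.19+5.35)/2 × 3 = 36.81
  [6.25→12.25]: (5.35+0.42)/2 × 6 = 17.31
  Sum = 150.36125 µg/mL·hr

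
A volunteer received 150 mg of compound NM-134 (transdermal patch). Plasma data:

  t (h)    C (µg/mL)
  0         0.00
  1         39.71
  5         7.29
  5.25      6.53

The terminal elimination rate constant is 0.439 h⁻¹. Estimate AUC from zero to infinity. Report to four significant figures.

Trapezoidal AUC_0→5.25:
  [0→1]: (0.00+39.71)/2 × 1 = 19.855
  [1→5]: (39.71+7.29)/2 × 4 = 94.0
  [5→5.25]: (7.29+6.53)/2 × 0.25 = 1.7275
  Sum = 115.5825 µg/mL·h
Extrapolated tail: C_last / k_e = 6.53 / 0.439 = 14.875
AUC_0→∞ = 115.5825 + 14.875 = 130.4575 µg/mL·h

AUC = 130.5 µg/mL·h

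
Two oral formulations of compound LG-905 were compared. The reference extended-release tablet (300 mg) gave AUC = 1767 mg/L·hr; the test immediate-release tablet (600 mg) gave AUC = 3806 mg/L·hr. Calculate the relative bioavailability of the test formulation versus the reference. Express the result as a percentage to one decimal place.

F_rel = (AUC_test/D_test) / (AUC_ref/D_ref)
      = (3806/600) / (1767/300)
      = 6.34333 / 5.89 = 1.0770 = 107.70%

F_rel = 107.7%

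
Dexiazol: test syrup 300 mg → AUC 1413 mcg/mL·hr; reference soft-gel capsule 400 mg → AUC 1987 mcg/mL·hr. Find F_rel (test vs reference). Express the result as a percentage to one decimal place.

F_rel = (AUC_test/D_test) / (AUC_ref/D_ref)
      = (1413/300) / (1987/400)
      = 4.71 / 4.9675 = 0.9482 = 94.82%

F_rel = 94.8%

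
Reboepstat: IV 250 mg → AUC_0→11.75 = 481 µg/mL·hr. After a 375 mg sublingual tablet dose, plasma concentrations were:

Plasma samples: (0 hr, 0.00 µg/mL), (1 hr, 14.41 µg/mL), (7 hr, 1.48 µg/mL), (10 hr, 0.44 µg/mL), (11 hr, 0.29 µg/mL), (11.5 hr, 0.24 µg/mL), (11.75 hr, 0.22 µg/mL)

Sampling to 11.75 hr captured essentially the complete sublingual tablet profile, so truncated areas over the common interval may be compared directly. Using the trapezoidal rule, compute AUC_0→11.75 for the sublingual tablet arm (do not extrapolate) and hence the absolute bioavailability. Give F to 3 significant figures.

F = 0.0808

Trapezoidal AUC_0→11.75 (sublingual tablet):
  [0→1]: (0.00+14.41)/2 × 1 = 7.205
  [1→7]: (14.41+1.48)/2 × 6 = 47.67
  [7→10]: (1.48+0.44)/2 × 3 = 2.88
  [10→11]: (0.44+0.29)/2 × 1 = 0.365
  [11→11.5]: (0.29+0.24)/2 × 0.5 = 0.1325
  [11.5→11.75]: (0.24+0.22)/2 × 0.25 = 0.0575
  Sum = 58.31 µg/mL·hr
F = (AUC_ev/D_ev)/(AUC_iv/D_iv) = (58.31/375)/(481/250) = 0.155493/1.924 = 0.0808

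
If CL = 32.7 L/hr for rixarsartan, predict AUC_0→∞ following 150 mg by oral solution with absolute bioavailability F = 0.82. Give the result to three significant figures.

AUC = 3.76 mg/L·hr

AUC_0→∞ = F × Dose / CL
        = 0.82 × 150 / 32.7 = 3.76147 mg/L·hr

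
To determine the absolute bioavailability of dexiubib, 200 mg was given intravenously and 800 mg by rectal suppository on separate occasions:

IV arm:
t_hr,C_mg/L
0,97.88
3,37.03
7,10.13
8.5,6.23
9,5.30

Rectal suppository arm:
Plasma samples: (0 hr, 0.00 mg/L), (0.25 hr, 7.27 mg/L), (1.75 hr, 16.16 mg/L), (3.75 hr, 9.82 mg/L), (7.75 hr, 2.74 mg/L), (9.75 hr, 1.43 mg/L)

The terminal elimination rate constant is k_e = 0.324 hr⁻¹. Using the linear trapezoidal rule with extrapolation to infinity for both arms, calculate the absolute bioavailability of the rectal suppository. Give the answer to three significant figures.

F = 0.0595

Trapezoidal AUC_0→9 (IV):
  [0→3]: (97.88+37.03)/2 × 3 = 202.365
  [3→7]: (37.03+10.13)/2 × 4 = 94.32
  [7→8.5]: (10.13+6.23)/2 × 1.5 = 12.27
  [8.5→9]: (6.23+5.30)/2 × 0.5 = 2.8825
  Sum = 311.8375 mg/L·hr
IV tail: 5.30/0.324 = 16.358; AUC_iv,0→∞ = 311.8375 + 16.358 = 328.1955 mg/L·hr
Trapezoidal AUC_0→9.75 (rectal suppository):
  [0→0.25]: (0.00+7.27)/2 × 0.25 = 0.90875
  [0.25→1.75]: (7.27+16.16)/2 × 1.5 = 17.5725
  [1.75→3.75]: (16.16+9.82)/2 × 2 = 25.98
  [3.75→7.75]: (9.82+2.74)/2 × 4 = 25.12
  [7.75→9.75]: (2.74+1.43)/2 × 2 = 4.17
  Sum = 73.75125 mg/L·hr
rectal suppository tail: 1.43/0.324 = 4.414; AUC_ev,0→∞ = 73.75125 + 4.414 = 78.16525 mg/L·hr
F = (AUC_ev/D_ev)/(AUC_iv/D_iv) = (78.16525/800)/(328.1955/200) = 0.0977066/1.6409775 = 0.0595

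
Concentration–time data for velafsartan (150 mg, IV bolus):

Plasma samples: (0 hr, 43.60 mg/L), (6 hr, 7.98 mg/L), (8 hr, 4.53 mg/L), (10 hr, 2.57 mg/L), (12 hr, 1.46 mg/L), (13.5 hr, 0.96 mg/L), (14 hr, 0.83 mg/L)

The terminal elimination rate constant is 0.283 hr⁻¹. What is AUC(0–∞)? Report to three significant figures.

Trapezoidal AUC_0→14:
  [0→6]: (43.60+7.98)/2 × 6 = 154.74
  [6→8]: (7.98+4.53)/2 × 2 = 12.51
  [8→10]: (4.53+2.57)/2 × 2 = 7.1
  [10→12]: (2.57+1.46)/2 × 2 = 4.03
  [12→13.5]: (1.46+0.96)/2 × 1.5 = 1.815
  [13.5→14]: (0.96+0.83)/2 × 0.5 = 0.4475
  Sum = 180.6425 mg/L·hr
Extrapolated tail: C_last / k_e = 0.83 / 0.283 = 2.933
AUC_0→∞ = 180.6425 + 2.933 = 183.5755 mg/L·hr

AUC = 184 mg/L·hr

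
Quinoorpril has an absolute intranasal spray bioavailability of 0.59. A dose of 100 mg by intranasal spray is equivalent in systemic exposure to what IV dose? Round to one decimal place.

Systemic exposure from an extravascular dose = F × D_ev, so the equivalent IV dose is F × D_ev.
D_iv = F × D_ev = 0.59 × 100 = 59 mg

D_iv = 59.0 mg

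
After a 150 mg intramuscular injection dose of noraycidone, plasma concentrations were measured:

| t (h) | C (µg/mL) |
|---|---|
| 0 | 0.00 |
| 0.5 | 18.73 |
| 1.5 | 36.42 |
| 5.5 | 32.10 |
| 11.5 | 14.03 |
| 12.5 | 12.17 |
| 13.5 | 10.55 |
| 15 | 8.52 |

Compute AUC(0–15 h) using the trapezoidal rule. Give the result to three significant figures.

AUC = 346 µg/mL·h

Trapezoidal AUC_0→15:
  [0→0.5]: (0.00+18.73)/2 × 0.5 = 4.6825
  [0.5→1.5]: (18.73+36.42)/2 × 1 = 27.575
  [1.5→5.5]: (36.42+32.10)/2 × 4 = 137.04
  [5.5→11.5]: (32.10+14.03)/2 × 6 = 138.39
  [11.5→12.5]: (14.03+12.17)/2 × 1 = 13.1
  [12.5→13.5]: (12.17+10.55)/2 × 1 = 11.36
  [13.5→15]: (10.55+8.52)/2 × 1.5 = 14.3025
  Sum = 346.45 µg/mL·h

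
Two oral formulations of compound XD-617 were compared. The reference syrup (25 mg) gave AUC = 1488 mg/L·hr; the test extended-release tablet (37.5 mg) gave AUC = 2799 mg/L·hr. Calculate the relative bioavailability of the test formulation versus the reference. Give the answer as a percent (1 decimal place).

F_rel = 125.4%

F_rel = (AUC_test/D_test) / (AUC_ref/D_ref)
      = (2799/37.5) / (1488/25)
      = 74.64 / 59.52 = 1.2540 = 125.40%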